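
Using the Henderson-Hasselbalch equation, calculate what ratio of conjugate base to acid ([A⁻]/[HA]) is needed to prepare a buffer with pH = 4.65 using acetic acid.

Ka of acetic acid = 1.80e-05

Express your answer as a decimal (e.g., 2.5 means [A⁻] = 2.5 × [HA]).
[A⁻]/[HA] = 0.804

pKa = −log(1.80e-05) = 4.7447. pH = pKa + log([A⁻]/[HA]). 4.65 = 4.7447 + log(ratio). log(ratio) = 4.65 − 4.7447 = -0.0947. ratio = 10^(-0.0947) = 0.804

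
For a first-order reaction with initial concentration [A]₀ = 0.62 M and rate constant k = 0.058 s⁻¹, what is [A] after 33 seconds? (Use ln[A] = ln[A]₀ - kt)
0.0914 M

ln[A] = ln[A]₀ - k·t = ln(0.62) - (0.058)·(33) = -0.4780 - 1.9140 = -2.3920
[A] = e^(-2.3920) = 0.0914 M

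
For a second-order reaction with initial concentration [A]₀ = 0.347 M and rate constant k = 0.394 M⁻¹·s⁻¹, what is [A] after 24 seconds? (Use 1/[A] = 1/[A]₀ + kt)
0.0811 M

1/[A] = 1/[A]₀ + k·t = 1/0.347 + (0.394)·(24) = 2.8818 + 9.4560 = 12.3378
[A] = 1/12.3378 = 0.0811 M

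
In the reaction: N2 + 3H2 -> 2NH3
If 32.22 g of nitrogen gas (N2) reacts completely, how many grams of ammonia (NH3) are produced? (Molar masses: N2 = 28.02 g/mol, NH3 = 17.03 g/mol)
Moles of N2 = 32.22 g ÷ 28.02 g/mol = 1.14989 mol
Mole ratio: 2 mol NH3 / 1 mol N2
Moles of NH3 = 1.14989 × (2/1) = 2.29979 mol
Mass of NH3 = 2.29979 mol × 17.03 g/mol = 39.17 g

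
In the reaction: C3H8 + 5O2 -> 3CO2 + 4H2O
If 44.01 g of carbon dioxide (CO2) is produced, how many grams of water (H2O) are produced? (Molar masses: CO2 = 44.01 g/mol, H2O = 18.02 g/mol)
Moles of CO2 = 44.01 g ÷ 44.01 g/mol = 1 mol
Mole ratio: 4 mol H2O / 3 mol CO2
Moles of H2O = 1 × (4/3) = 1.33333 mol
Mass of H2O = 1.33333 mol × 18.02 g/mol = 24.03 g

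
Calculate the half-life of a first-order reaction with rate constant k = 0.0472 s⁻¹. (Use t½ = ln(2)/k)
14.69 s

t½ = ln(2)/k = 0.6931/0.0472 = 14.69 s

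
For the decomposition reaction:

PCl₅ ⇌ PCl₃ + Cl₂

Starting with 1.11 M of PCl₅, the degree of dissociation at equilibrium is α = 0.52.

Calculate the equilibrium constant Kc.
K_c = 0.6253

x = α·[A]₀ = 0.52 × 1.11 = 0.5772 M dissociated.
At eq: [PCl₅] = 1.11 − 0.5772 = 0.5328 M; [PCl₃] = [Cl₂] = x = 0.5772 M.
Kc = [PCl₃][Cl₂]/[PCl₅] = (0.5772)²/0.5328 = 0.6253.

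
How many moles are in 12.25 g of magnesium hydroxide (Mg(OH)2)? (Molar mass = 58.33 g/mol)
Moles = 12.25 g ÷ 58.33 g/mol = 0.21 mol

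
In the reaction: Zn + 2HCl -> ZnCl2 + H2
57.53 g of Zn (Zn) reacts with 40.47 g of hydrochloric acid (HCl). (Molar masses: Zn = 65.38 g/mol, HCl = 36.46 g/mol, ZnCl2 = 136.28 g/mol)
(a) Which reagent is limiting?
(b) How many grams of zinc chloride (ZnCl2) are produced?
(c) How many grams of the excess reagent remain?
(a) HCl, (b) 75.63 g, (c) 21.24 g

Moles of Zn = 57.53 g ÷ 65.38 g/mol = 0.879933 mol
Moles of HCl = 40.47 g ÷ 36.46 g/mol = 1.10998 mol
Moles ÷ coefficient: Zn: 0.879933/1 = 0.8799, HCl: 1.10998/2 = 0.555
(a) HCl has the smaller value, so HCl is the limiting reagent.
(b) Moles of ZnCl2 = 1.10998 mol HCl × (1/2) = 0.554992 mol; mass = 0.554992 mol × 136.28 g/mol = 75.63 g
(c) Zn consumed = 1.10998 × (1/2) = 0.554992 mol; remaining = 0.879933 − 0.554992 = 0.324941 mol; mass = 0.324941 mol × 65.38 g/mol = 21.24 g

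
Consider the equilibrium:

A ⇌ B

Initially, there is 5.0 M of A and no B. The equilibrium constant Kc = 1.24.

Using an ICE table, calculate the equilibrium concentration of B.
[B] = 2.768 M

ICE: [A] = 5.0 − x, [B] = x.
Kc = x/(5.0 − x) = 1.24 ⇒ x = 1.24·5.0/(1 + 1.24) = 6.2/2.24 = 2.768.
[B] = x = 2.768 M.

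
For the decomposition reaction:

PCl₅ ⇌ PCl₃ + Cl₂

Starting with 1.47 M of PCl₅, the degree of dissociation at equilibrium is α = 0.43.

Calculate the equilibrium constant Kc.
K_c = 0.4768

x = α·[A]₀ = 0.43 × 1.47 = 0.6321 M dissociated.
At eq: [PCl₅] = 1.47 − 0.6321 = 0.8379 M; [PCl₃] = [Cl₂] = x = 0.6321 M.
Kc = [PCl₃][Cl₂]/[PCl₅] = (0.6321)²/0.8379 = 0.4768.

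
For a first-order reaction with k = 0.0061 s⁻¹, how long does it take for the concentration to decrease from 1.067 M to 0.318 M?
198.45 s

From ln[A] = ln[A]₀ - k·t: t = ln([A]₀/[A])/k = ln(1.067/0.318)/0.0061 = ln(3.3553)/0.0061 = 1.2106/0.0061 = 198.45 s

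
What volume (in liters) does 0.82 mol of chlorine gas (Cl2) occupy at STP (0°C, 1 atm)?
At STP, 1 mol of gas occupies 22.4 L
Volume = 0.82 mol × 22.4 L/mol = 18.37 L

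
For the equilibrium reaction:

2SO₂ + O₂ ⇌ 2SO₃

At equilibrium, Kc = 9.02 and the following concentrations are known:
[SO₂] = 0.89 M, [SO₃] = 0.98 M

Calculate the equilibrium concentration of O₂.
[O₂] = 0.1344 M

Kc = ([SO₃]^2) / ([SO₂]^2 × [O₂]) = 9.02
[O₂]^1 = (product terms)/(Kc · other reactant terms) = 0.9604 / (9.02 · 0.7921) = 0.13442
[O₂] = 0.1344 M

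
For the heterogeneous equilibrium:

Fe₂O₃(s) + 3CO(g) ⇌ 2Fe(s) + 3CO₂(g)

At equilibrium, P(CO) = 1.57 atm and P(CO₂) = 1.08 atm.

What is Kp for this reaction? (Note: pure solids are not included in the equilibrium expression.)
K_p = 0.326

Solids (Fe₂O₃, Fe) are excluded.
Kp = P(CO₂)³/P(CO)³ = (1.08)³/(1.57)³ = 1.26/3.87 = 0.326.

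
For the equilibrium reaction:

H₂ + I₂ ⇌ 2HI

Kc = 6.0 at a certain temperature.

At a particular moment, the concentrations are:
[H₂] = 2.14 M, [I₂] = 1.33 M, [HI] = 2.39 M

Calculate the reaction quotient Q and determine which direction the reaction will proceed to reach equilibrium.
Q = 2.007, Q < K, reaction proceeds forward (toward products)

Q = ([HI]^2) / ([H₂] × [I₂])
  = ((2.39)^2) / ((2.14)·(1.33)) = 5.7121/2.8462 = 2.007
Since Q = 2.007 < Kc = 6.0, the reaction proceeds forward (toward products) to reach equilibrium.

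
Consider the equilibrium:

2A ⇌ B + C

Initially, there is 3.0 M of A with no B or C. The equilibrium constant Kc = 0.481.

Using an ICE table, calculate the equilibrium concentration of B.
[B] = 0.872 M

ICE: [A] = 3.0 − 2x, [B] = [C] = x.
Kc = x²/(3.0 − 2x)² = 0.481 ⇒ √Kc = x/(3.0 − 2x).
x = √0.481·3.0/(1 + 2√0.481) = 0.69354·3.0/2.3871 = 0.87162.
[B] = x = 0.872 M.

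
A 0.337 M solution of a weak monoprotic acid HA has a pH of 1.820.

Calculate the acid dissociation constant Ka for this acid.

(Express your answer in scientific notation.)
K_a = 7.12e-04

[H⁺] = 10^(−pH) = 10^(−1.820) = 1.514e-02 M. For HA ⇌ H⁺ + A⁻, Ka = x²/(C − x) = (1.514e-02)²/(0.337 − 1.514e-02) = 7.12e-04.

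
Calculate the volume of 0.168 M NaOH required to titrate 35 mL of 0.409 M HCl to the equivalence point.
V_{base} = 85.2 mL

At equivalence: moles acid = moles base.
moles HCl = 0.409 M × 0.035 L = 0.014315 mol
V_NaOH = 0.014315 mol ÷ 0.168 M = 0.08521 L = 85.2 mL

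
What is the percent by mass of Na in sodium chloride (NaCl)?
Mass of Na in formula = 22.99 × 1 = 22.99 g/mol
Molar mass = 58.44 g/mol
% Na = (22.99/58.44) × 100% = 39.34%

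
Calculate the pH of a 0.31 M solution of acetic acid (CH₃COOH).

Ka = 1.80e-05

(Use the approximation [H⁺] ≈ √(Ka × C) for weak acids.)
pH = 2.63

[H⁺] = √(Ka × C) = √(1.80e-05 × 0.31) = 2.3622e-03. pH = -log(2.3622e-03)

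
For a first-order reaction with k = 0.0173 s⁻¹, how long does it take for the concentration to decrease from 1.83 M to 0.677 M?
57.48 s

From ln[A] = ln[A]₀ - k·t: t = ln([A]₀/[A])/k = ln(1.83/0.677)/0.0173 = ln(2.7031)/0.0173 = 0.9944/0.0173 = 57.48 s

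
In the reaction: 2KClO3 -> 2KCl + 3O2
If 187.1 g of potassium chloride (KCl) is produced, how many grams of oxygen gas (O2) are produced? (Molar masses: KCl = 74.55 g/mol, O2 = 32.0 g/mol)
Moles of KCl = 187.1 g ÷ 74.55 g/mol = 2.50973 mol
Mole ratio: 3 mol O2 / 2 mol KCl
Moles of O2 = 2.50973 × (3/2) = 3.76459 mol
Mass of O2 = 3.76459 mol × 32.0 g/mol = 120.5 g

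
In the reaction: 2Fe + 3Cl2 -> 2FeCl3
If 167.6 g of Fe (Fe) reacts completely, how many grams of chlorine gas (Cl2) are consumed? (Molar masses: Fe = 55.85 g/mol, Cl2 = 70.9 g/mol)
Moles of Fe = 167.6 g ÷ 55.85 g/mol = 3.0009 mol
Mole ratio: 3 mol Cl2 / 2 mol Fe
Moles of Cl2 = 3.0009 × (3/2) = 4.50134 mol
Mass of Cl2 = 4.50134 mol × 70.9 g/mol = 319.1 g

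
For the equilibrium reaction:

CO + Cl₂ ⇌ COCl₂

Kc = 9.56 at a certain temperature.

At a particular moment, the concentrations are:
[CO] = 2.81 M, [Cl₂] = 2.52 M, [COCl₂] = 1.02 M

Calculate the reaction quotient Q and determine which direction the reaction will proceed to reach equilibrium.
Q = 0.144, Q < K, reaction proceeds forward (toward products)

Q = ([COCl₂]) / ([CO] × [Cl₂])
  = ((1.02)) / ((2.81)·(2.52)) = 1.02/7.0812 = 0.144
Since Q = 0.144 < Kc = 9.56, the reaction proceeds forward (toward products) to reach equilibrium.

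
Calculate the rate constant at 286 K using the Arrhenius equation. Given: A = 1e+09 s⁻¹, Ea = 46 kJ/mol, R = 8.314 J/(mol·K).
3.97e+00 s⁻¹

k = A·exp(-Ea/(R·T)) = 1e+09·exp(-46000/(8.314·286)) = 1e+09·exp(-19.3456) = 1e+09·3.9657e-09 = 3.97e+00 s⁻¹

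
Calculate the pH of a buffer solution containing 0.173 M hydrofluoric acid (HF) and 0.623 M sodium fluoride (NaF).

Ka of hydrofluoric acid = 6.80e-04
pH = 3.72

pKa = -log(6.80e-04) = 3.17. pH = pKa + log([A⁻]/[HA]) = 3.17 + log(0.623/0.173)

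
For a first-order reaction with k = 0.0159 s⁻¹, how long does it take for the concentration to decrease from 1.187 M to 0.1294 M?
139.39 s

From ln[A] = ln[A]₀ - k·t: t = ln([A]₀/[A])/k = ln(1.187/0.1294)/0.0159 = ln(9.1731)/0.0159 = 2.2163/0.0159 = 139.39 s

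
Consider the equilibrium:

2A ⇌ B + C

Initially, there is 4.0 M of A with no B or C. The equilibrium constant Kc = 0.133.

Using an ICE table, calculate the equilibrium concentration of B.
[B] = 0.844 M

ICE: [A] = 4.0 − 2x, [B] = [C] = x.
Kc = x²/(4.0 − 2x)² = 0.133 ⇒ √Kc = x/(4.0 − 2x).
x = √0.133·4.0/(1 + 2√0.133) = 0.36469·4.0/1.7294 = 0.84352.
[B] = x = 0.844 M.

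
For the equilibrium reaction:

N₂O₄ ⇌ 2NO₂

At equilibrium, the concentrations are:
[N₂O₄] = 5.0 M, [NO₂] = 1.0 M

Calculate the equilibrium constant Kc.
K_c = 0.2000

Kc = ([NO₂]^2) / ([N₂O₄])
   = ((1.0)^2) / ((5.0))
   = 1 / 5 = 0.2000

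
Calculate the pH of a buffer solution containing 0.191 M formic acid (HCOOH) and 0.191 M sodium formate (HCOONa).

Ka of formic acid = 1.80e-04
pH = 3.74

pKa = -log(1.80e-04) = 3.74. pH = pKa + log([A⁻]/[HA]) = 3.74 + log(0.191/0.191)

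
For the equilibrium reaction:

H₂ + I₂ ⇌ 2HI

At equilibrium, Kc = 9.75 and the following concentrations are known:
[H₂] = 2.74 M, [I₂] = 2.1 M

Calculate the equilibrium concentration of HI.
[HI] = 7.4901 M

Kc = ([HI]^2) / ([H₂] × [I₂]) = 9.75
[HI]^2 = Kc · (reactant terms)/(other product terms) = 9.75 · 5.754 / 1 = 56.102
[HI] = (56.102)^(1/2) = 7.4901 M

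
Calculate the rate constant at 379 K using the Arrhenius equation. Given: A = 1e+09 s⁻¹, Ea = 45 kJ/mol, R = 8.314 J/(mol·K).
6.28e+02 s⁻¹

k = A·exp(-Ea/(R·T)) = 1e+09·exp(-45000/(8.314·379)) = 1e+09·exp(-14.2812) = 1e+09·6.2773e-07 = 6.28e+02 s⁻¹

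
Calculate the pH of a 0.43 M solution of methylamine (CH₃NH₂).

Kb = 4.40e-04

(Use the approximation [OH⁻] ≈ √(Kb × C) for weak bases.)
pH = 12.14

[OH⁻] = √(Kb × C) = √(4.40e-04 × 0.43) = 1.3755e-02. pOH = 1.86, pH = 14 - pOH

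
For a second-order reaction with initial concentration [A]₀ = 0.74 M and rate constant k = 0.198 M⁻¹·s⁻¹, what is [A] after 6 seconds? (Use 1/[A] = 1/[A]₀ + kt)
0.3938 M

1/[A] = 1/[A]₀ + k·t = 1/0.74 + (0.198)·(6) = 1.3514 + 1.1880 = 2.5394
[A] = 1/2.5394 = 0.3938 M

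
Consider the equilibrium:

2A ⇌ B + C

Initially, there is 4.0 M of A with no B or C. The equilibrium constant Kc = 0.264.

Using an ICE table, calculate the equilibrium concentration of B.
[B] = 1.014 M

ICE: [A] = 4.0 − 2x, [B] = [C] = x.
Kc = x²/(4.0 − 2x)² = 0.264 ⇒ √Kc = x/(4.0 − 2x).
x = √0.264·4.0/(1 + 2√0.264) = 0.51381·4.0/2.0276 = 1.0136.
[B] = x = 1.014 M.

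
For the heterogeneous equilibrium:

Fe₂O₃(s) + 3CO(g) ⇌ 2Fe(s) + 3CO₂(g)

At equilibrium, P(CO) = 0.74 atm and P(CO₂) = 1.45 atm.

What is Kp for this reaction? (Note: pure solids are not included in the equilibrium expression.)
K_p = 7.523

Solids (Fe₂O₃, Fe) are excluded.
Kp = P(CO₂)³/P(CO)³ = (1.45)³/(0.74)³ = 3.049/0.4052 = 7.523.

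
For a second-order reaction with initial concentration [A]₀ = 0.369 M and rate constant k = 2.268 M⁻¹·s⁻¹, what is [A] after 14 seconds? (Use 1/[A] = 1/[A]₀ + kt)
0.0290 M

1/[A] = 1/[A]₀ + k·t = 1/0.369 + (2.268)·(14) = 2.7100 + 31.7520 = 34.4620
[A] = 1/34.4620 = 0.0290 M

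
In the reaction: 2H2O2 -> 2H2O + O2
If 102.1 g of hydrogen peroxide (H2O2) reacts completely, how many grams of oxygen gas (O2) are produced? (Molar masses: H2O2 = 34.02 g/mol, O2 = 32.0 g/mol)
Moles of H2O2 = 102.1 g ÷ 34.02 g/mol = 3.00118 mol
Mole ratio: 1 mol O2 / 2 mol H2O2
Moles of O2 = 3.00118 × (1/2) = 1.50059 mol
Mass of O2 = 1.50059 mol × 32.0 g/mol = 48.02 g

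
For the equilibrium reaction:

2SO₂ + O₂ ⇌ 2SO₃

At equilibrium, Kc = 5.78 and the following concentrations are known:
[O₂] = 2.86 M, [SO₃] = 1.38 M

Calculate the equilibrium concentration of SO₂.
[SO₂] = 0.3394 M

Kc = ([SO₃]^2) / ([SO₂]^2 × [O₂]) = 5.78
[SO₂]^2 = (product terms)/(Kc · other reactant terms) = 1.9044 / (5.78 · 2.86) = 0.1152
[SO₂] = (0.1152)^(1/2) = 0.3394 M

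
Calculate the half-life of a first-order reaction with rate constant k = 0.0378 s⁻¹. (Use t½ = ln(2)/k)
18.34 s

t½ = ln(2)/k = 0.6931/0.0378 = 18.34 s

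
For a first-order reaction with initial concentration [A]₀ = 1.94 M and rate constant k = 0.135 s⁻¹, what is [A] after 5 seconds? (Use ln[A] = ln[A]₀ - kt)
0.9878 M

ln[A] = ln[A]₀ - k·t = ln(1.94) - (0.135)·(5) = 0.6627 - 0.6750 = -0.0123
[A] = e^(-0.0123) = 0.9878 M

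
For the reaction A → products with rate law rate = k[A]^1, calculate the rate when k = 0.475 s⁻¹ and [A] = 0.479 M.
0.2275 M/s

rate = k·[A]^1 = 0.475·(0.479)^1 = 0.475·0.479 = 0.2275 M/s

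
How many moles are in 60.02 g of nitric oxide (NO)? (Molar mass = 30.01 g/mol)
Moles = 60.02 g ÷ 30.01 g/mol = 2 mol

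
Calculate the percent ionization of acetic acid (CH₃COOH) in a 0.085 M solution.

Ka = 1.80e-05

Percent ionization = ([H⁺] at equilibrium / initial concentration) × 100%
Percent ionization = 1.44%

Let x = [H⁺]. Ka = x²/(C - x) ⇒ x² + (1.80e-05)x - (1.80e-05)(0.085) = 0. x = 1.2280e-03. Percent = (1.2280e-03/0.085) × 100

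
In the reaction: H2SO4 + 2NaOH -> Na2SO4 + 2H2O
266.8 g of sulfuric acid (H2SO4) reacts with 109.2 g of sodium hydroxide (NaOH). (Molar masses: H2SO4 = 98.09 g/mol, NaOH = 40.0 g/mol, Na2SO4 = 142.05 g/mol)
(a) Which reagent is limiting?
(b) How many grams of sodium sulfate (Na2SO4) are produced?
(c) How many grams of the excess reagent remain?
(a) NaOH, (b) 193.9 g, (c) 132.9 g

Moles of H2SO4 = 266.8 g ÷ 98.09 g/mol = 2.71995 mol
Moles of NaOH = 109.2 g ÷ 40.0 g/mol = 2.73 mol
Moles ÷ coefficient: H2SO4: 2.71995/1 = 2.72, NaOH: 2.73/2 = 1.365
(a) NaOH has the smaller value, so NaOH is the limiting reagent.
(b) Moles of Na2SO4 = 2.73 mol NaOH × (1/2) = 1.365 mol; mass = 1.365 mol × 142.05 g/mol = 193.9 g
(c) H2SO4 consumed = 2.73 × (1/2) = 1.365 mol; remaining = 2.71995 − 1.365 = 1.35495 mol; mass = 1.35495 mol × 98.09 g/mol = 132.9 g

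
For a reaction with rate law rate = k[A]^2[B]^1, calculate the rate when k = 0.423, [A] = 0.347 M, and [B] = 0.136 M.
0.006927 M/s

rate = k·[A]^2·[B]^1 = 0.423·(0.347)^2·(0.136)^1 = 0.423·0.120409·0.136 = 0.006927 M/s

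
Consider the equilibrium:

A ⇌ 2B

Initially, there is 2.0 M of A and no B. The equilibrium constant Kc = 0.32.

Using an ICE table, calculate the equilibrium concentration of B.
[B] = 0.724 M

ICE: [A] = 2.0 − x, [B] = 2x.
Kc = (2x)²/(2.0 − x) = 0.32 ⇒ 4x² + 0.32x − 0.64 = 0.
x = (−0.32 + √(0.32² + 4·4·0.64))/(2·4) = (−0.32 + √10.342)/8 = 0.362.
[B] = 2x = 0.724 M.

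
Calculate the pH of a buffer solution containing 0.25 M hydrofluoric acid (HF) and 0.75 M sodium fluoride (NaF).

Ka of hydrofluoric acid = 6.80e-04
pH = 3.64

pKa = -log(6.80e-04) = 3.17. pH = pKa + log([A⁻]/[HA]) = 3.17 + log(0.75/0.25)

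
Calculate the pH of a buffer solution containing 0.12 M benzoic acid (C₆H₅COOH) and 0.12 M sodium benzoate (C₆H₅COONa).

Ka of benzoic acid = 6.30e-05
pH = 4.20

pKa = -log(6.30e-05) = 4.20. pH = pKa + log([A⁻]/[HA]) = 4.20 + log(0.12/0.12)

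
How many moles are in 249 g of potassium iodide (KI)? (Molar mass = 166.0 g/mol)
Moles = 249 g ÷ 166.0 g/mol = 1.5 mol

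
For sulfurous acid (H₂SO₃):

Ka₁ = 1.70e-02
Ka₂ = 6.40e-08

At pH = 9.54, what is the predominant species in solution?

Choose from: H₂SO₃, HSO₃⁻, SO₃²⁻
SO₃²⁻

pKa1 = 1.77, pKa2 = 7.19. Each pKa is the crossover between adjacent species; pH = 9.54 lies in the region where SO₃²⁻ predominates.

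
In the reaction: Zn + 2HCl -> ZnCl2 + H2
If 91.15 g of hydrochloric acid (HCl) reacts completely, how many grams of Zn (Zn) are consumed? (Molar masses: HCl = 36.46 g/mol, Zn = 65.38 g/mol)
Moles of HCl = 91.15 g ÷ 36.46 g/mol = 2.5 mol
Mole ratio: 1 mol Zn / 2 mol HCl
Moles of Zn = 2.5 × (1/2) = 1.25 mol
Mass of Zn = 1.25 mol × 65.38 g/mol = 81.72 g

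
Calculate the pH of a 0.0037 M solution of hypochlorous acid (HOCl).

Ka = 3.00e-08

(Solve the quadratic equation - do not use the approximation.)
pH = 4.98

x² + Ka×x - Ka×C = 0. Using quadratic formula: [H⁺] = 1.0521e-05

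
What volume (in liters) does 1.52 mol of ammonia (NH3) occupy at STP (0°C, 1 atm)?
At STP, 1 mol of gas occupies 22.4 L
Volume = 1.52 mol × 22.4 L/mol = 34.05 L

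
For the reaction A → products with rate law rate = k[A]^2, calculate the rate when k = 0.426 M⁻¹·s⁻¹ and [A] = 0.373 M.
0.05927 M/s

rate = k·[A]^2 = 0.426·(0.373)^2 = 0.426·0.139129 = 0.05927 M/s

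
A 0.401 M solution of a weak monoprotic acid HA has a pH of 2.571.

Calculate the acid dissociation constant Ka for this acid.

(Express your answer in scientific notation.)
K_a = 1.81e-05

[H⁺] = 10^(−pH) = 10^(−2.571) = 2.685e-03 M. For HA ⇌ H⁺ + A⁻, Ka = x²/(C − x) = (2.685e-03)²/(0.401 − 2.685e-03) = 1.81e-05.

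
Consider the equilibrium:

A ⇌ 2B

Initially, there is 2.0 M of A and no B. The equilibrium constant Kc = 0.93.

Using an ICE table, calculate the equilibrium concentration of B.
[B] = 1.151 M

ICE: [A] = 2.0 − x, [B] = 2x.
Kc = (2x)²/(2.0 − x) = 0.93 ⇒ 4x² + 0.93x − 1.86 = 0.
x = (−0.93 + √(0.93² + 4·4·1.86))/(2·4) = (−0.93 + √30.625)/8 = 0.5755.
[B] = 2x = 1.151 M.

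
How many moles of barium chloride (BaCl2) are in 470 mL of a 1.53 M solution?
Moles = Molarity × Volume (L)
Moles = 1.53 M × 0.47 L = 0.7191 mol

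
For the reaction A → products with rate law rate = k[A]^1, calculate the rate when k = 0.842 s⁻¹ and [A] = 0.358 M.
0.3014 M/s

rate = k·[A]^1 = 0.842·(0.358)^1 = 0.842·0.358 = 0.3014 M/s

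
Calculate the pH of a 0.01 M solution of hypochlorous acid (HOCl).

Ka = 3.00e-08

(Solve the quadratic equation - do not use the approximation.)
pH = 4.76

x² + Ka×x - Ka×C = 0. Using quadratic formula: [H⁺] = 1.7306e-05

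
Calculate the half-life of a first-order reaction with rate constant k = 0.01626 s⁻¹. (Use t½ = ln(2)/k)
42.63 s

t½ = ln(2)/k = 0.6931/0.01626 = 42.63 s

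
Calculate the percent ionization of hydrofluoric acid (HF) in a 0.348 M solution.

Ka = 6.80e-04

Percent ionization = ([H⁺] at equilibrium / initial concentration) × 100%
Percent ionization = 4.32%

Let x = [H⁺]. Ka = x²/(C - x) ⇒ x² + (6.80e-04)x - (6.80e-04)(0.348) = 0. x = 1.5047e-02. Percent = (1.5047e-02/0.348) × 100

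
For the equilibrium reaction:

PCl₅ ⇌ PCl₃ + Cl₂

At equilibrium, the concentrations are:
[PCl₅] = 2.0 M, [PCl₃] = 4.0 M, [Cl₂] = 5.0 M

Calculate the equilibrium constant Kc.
K_c = 10.0000

Kc = ([PCl₃] × [Cl₂]) / ([PCl₅])
   = ((4.0)·(5.0)) / ((2.0))
   = 20 / 2 = 10.0000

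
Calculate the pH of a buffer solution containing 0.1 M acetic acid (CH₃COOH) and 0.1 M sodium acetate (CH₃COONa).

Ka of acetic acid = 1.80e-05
pH = 4.74

pKa = -log(1.80e-05) = 4.74. pH = pKa + log([A⁻]/[HA]) = 4.74 + log(0.1/0.1)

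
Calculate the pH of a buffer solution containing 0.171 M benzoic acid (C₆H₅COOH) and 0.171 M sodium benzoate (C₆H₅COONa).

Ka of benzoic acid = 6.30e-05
pH = 4.20

pKa = -log(6.30e-05) = 4.20. pH = pKa + log([A⁻]/[HA]) = 4.20 + log(0.171/0.171)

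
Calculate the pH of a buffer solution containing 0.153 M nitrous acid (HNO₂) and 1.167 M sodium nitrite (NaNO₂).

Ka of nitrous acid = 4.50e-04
pH = 4.23

pKa = -log(4.50e-04) = 3.35. pH = pKa + log([A⁻]/[HA]) = 3.35 + log(1.167/0.153)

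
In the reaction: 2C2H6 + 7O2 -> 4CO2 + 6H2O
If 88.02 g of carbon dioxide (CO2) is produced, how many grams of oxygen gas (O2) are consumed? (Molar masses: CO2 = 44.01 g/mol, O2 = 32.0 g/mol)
Moles of CO2 = 88.02 g ÷ 44.01 g/mol = 2 mol
Mole ratio: 7 mol O2 / 4 mol CO2
Moles of O2 = 2 × (7/4) = 3.5 mol
Mass of O2 = 3.5 mol × 32.0 g/mol = 112 g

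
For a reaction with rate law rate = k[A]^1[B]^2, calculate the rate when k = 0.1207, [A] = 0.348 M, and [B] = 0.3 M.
0.00378 M/s

rate = k·[A]^1·[B]^2 = 0.1207·(0.348)^1·(0.3)^2 = 0.1207·0.348·0.09 = 0.00378 M/s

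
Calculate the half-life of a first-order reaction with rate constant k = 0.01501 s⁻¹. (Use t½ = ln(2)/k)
46.18 s

t½ = ln(2)/k = 0.6931/0.01501 = 46.18 s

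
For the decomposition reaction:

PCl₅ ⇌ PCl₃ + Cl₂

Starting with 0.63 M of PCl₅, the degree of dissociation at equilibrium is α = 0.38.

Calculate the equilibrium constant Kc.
K_c = 0.1467

x = α·[A]₀ = 0.38 × 0.63 = 0.2394 M dissociated.
At eq: [PCl₅] = 0.63 − 0.2394 = 0.3906 M; [PCl₃] = [Cl₂] = x = 0.2394 M.
Kc = [PCl₃][Cl₂]/[PCl₅] = (0.2394)²/0.3906 = 0.1467.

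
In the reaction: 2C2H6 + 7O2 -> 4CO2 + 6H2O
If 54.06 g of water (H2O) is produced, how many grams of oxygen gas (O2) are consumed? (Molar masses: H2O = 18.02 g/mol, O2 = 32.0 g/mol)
Moles of H2O = 54.06 g ÷ 18.02 g/mol = 3 mol
Mole ratio: 7 mol O2 / 6 mol H2O
Moles of O2 = 3 × (7/6) = 3.5 mol
Mass of O2 = 3.5 mol × 32.0 g/mol = 112 g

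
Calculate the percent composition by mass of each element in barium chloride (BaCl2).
Ba: 65.95%, Cl: 34.05%

Molar mass of BaCl2 = 208.23 g/mol
% Ba = (1 × 137.33) / 208.23 × 100% = 137.33 / 208.23 × 100% = 65.95%
% Cl = (2 × 35.45) / 208.23 × 100% = 70.9 / 208.23 × 100% = 34.05%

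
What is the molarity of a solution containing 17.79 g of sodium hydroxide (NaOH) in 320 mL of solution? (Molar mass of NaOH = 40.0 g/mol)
Moles of NaOH = 17.79 g ÷ 40.0 g/mol = 0.44475 mol
Volume = 320 mL = 0.32 L
Molarity = 0.44475 mol ÷ 0.32 L = 1.39 M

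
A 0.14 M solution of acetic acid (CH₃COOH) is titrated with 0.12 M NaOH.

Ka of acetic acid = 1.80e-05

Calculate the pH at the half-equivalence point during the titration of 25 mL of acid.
pH = pKa = 4.74

At the half-equivalence point, [HA] = [A⁻], so by Henderson–Hasselbalch pH = pKa + log(1) = pKa.
pKa = −log(1.80e-05) = 4.74.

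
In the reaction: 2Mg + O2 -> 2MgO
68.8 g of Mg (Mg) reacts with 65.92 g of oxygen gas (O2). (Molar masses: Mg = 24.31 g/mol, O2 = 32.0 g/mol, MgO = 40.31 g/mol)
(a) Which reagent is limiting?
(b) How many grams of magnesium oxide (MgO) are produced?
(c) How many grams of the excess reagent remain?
(a) Mg, (b) 114.1 g, (c) 20.64 g

Moles of Mg = 68.8 g ÷ 24.31 g/mol = 2.83011 mol
Moles of O2 = 65.92 g ÷ 32.0 g/mol = 2.06 mol
Moles ÷ coefficient: Mg: 2.83011/2 = 1.415, O2: 2.06/1 = 2.06
(a) Mg has the smaller value, so Mg is the limiting reagent.
(b) Moles of MgO = 2.83011 mol Mg × (2/2) = 2.83011 mol; mass = 2.83011 mol × 40.31 g/mol = 114.1 g
(c) O2 consumed = 2.83011 × (1/2) = 1.41506 mol; remaining = 2.06 − 1.41506 = 0.644944 mol; mass = 0.644944 mol × 32.0 g/mol = 20.64 g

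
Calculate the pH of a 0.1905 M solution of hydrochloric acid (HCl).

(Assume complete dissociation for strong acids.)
pH = 0.72

[H⁺] = 0.1905 M for strong acid. pH = -log[H⁺] = -log(0.1905)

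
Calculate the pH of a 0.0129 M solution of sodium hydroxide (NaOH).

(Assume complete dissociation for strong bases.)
pH = 12.11

[OH⁻] = 0.0129 M for strong base. pOH = -log[OH⁻] = 1.89, pH = 14 - pOH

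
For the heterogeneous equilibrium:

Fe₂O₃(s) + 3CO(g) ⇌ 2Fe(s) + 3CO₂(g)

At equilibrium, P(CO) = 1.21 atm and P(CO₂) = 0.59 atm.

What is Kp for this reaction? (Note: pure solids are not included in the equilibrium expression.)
K_p = 0.116

Solids (Fe₂O₃, Fe) are excluded.
Kp = P(CO₂)³/P(CO)³ = (0.59)³/(1.21)³ = 0.2054/1.772 = 0.116.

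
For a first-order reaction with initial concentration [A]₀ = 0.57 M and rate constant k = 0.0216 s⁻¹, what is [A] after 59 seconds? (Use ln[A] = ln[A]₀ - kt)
0.1594 M

ln[A] = ln[A]₀ - k·t = ln(0.57) - (0.0216)·(59) = -0.5621 - 1.2744 = -1.8365
[A] = e^(-1.8365) = 0.1594 M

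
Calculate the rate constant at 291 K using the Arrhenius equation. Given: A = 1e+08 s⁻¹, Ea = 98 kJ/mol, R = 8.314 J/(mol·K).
2.56e-10 s⁻¹

k = A·exp(-Ea/(R·T)) = 1e+08·exp(-98000/(8.314·291)) = 1e+08·exp(-40.5063) = 1e+08·2.5605e-18 = 2.56e-10 s⁻¹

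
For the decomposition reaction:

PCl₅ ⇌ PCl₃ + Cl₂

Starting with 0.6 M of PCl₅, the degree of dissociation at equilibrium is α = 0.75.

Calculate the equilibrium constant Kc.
K_c = 1.3500

x = α·[A]₀ = 0.75 × 0.6 = 0.45 M dissociated.
At eq: [PCl₅] = 0.6 − 0.45 = 0.15 M; [PCl₃] = [Cl₂] = x = 0.45 M.
Kc = [PCl₃][Cl₂]/[PCl₅] = (0.45)²/0.15 = 1.35.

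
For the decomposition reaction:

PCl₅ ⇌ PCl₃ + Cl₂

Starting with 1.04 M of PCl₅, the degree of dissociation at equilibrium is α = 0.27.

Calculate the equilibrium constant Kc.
K_c = 0.1039

x = α·[A]₀ = 0.27 × 1.04 = 0.2808 M dissociated.
At eq: [PCl₅] = 1.04 − 0.2808 = 0.7592 M; [PCl₃] = [Cl₂] = x = 0.2808 M.
Kc = [PCl₃][Cl₂]/[PCl₅] = (0.2808)²/0.7592 = 0.1039.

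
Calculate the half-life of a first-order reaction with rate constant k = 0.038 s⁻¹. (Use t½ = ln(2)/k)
18.24 s

t½ = ln(2)/k = 0.6931/0.038 = 18.24 s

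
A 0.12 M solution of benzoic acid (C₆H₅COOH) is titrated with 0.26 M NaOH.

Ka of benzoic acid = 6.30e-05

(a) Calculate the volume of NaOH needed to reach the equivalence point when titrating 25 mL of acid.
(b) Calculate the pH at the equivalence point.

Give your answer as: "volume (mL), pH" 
V = 11.5 mL, pH = 8.56

(a) At equivalence: moles acid = moles base.
moles acid = 0.12 × 0.025 = 0.003 mol; V_NaOH = 0.003/0.26 = 0.01154 L = 11.5 mL.
(b) At equivalence, all acid → conjugate base A⁻ at [A⁻] = 0.003/0.03654 = 0.08211 M.
Kb = Kw/Ka = 1.0e-14/6.30e-05 = 1.587e-10; [OH⁻] = √(Kb·[A⁻]) = 3.610e-06; pOH = 5.44; pH = 14 − pOH = 8.56.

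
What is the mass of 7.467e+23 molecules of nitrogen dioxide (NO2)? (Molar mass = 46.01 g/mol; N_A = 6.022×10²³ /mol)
Moles = 7.467e+23 ÷ 6.022×10²³ = 1.23995 mol
Mass = 1.23995 mol × 46.01 g/mol = 57.05 g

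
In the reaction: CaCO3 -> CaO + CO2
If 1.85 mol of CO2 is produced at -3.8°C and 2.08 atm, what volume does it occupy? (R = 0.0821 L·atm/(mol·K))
T = -3.8°C + 273.15 = 269.35 K
V = nRT/P = (1.85 × 0.0821 × 269.35) / 2.08
V = 19.67 L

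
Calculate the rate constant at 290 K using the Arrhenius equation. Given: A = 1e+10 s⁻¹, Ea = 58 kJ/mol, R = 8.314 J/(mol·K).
3.57e-01 s⁻¹

k = A·exp(-Ea/(R·T)) = 1e+10·exp(-58000/(8.314·290)) = 1e+10·exp(-24.0558) = 1e+10·3.5702e-11 = 3.57e-01 s⁻¹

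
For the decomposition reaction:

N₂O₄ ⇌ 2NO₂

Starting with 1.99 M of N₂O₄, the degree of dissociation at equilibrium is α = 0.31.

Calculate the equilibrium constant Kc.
K_c = 1.1086

x = α·[A]₀ = 0.31 × 1.99 = 0.6169 M dissociated.
At eq: [N₂O₄] = 1.99 − 0.6169 = 1.373 M; [NO₂] = 2x = 1.234 M.
Kc = [NO₂]²/[N₂O₄] = (1.234)²/1.373 = 1.109.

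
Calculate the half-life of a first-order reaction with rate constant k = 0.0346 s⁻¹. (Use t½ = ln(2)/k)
20.03 s

t½ = ln(2)/k = 0.6931/0.0346 = 20.03 s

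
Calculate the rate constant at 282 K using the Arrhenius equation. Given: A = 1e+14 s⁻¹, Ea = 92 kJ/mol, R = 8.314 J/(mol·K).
9.08e-04 s⁻¹

k = A·exp(-Ea/(R·T)) = 1e+14·exp(-92000/(8.314·282)) = 1e+14·exp(-39.2400) = 1e+14·9.0844e-18 = 9.08e-04 s⁻¹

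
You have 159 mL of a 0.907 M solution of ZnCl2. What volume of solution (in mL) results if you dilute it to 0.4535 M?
Using M₁V₁ = M₂V₂:
0.907 × 159 = 0.4535 × V₂
V₂ = (0.907 × 159) / 0.4535 = 318 mL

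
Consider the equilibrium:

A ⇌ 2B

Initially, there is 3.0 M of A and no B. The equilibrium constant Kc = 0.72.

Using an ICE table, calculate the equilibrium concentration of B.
[B] = 1.301 M

ICE: [A] = 3.0 − x, [B] = 2x.
Kc = (2x)²/(3.0 − x) = 0.72 ⇒ 4x² + 0.72x − 2.16 = 0.
x = (−0.72 + √(0.72² + 4·4·2.16))/(2·4) = (−0.72 + √35.078)/8 = 0.65034.
[B] = 2x = 1.301 M.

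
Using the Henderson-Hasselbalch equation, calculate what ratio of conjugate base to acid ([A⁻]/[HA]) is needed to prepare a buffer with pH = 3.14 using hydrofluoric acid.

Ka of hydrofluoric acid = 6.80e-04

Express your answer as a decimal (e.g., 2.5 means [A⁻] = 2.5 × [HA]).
[A⁻]/[HA] = 0.939

pKa = −log(6.80e-04) = 3.1675. pH = pKa + log([A⁻]/[HA]). 3.14 = 3.1675 + log(ratio). log(ratio) = 3.14 − 3.1675 = -0.0275. ratio = 10^(-0.0275) = 0.939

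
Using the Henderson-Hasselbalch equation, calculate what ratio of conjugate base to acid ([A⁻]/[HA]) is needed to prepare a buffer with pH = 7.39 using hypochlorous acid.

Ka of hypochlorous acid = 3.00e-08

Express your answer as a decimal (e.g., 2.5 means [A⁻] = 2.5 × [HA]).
[A⁻]/[HA] = 0.736

pKa = −log(3.00e-08) = 7.5229. pH = pKa + log([A⁻]/[HA]). 7.39 = 7.5229 + log(ratio). log(ratio) = 7.39 − 7.5229 = -0.1329. ratio = 10^(-0.1329) = 0.736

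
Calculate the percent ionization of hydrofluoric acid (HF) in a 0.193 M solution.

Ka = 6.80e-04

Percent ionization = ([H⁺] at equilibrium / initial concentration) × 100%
Percent ionization = 5.76%

Let x = [H⁺]. Ka = x²/(C - x) ⇒ x² + (6.80e-04)x - (6.80e-04)(0.193) = 0. x = 1.1121e-02. Percent = (1.1121e-02/0.193) × 100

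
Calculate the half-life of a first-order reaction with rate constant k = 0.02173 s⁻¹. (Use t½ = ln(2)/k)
31.90 s

t½ = ln(2)/k = 0.6931/0.02173 = 31.90 s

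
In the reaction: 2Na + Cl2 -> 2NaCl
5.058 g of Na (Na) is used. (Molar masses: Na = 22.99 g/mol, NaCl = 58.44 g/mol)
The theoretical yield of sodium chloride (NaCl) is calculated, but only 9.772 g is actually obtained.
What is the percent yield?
Moles of Na = 5.058 g ÷ 22.99 g/mol = 0.220009 mol
Mole ratio: 2 mol NaCl / 2 mol Na
Moles of NaCl = 0.220009 × (2/2) = 0.220009 mol
Theoretical yield = 0.220009 mol × 58.44 g/mol = 12.857 g
Actual yield = 9.772 g
Percent yield = (9.772 / 12.857) × 100% = 76.0%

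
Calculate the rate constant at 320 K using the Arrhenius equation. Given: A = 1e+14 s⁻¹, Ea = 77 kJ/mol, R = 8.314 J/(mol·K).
2.70e+01 s⁻¹

k = A·exp(-Ea/(R·T)) = 1e+14·exp(-77000/(8.314·320)) = 1e+14·exp(-28.9421) = 1e+14·2.6952e-13 = 2.70e+01 s⁻¹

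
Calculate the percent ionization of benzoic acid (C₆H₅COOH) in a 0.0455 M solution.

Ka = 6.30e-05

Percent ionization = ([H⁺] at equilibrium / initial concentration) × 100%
Percent ionization = 3.65%

Let x = [H⁺]. Ka = x²/(C - x) ⇒ x² + (6.30e-05)x - (6.30e-05)(0.0455) = 0. x = 1.6619e-03. Percent = (1.6619e-03/0.0455) × 100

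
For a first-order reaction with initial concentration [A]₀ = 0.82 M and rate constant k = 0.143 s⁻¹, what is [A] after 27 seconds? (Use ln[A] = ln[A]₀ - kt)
0.0173 M

ln[A] = ln[A]₀ - k·t = ln(0.82) - (0.143)·(27) = -0.1985 - 3.8610 = -4.0595
[A] = e^(-4.0595) = 0.0173 M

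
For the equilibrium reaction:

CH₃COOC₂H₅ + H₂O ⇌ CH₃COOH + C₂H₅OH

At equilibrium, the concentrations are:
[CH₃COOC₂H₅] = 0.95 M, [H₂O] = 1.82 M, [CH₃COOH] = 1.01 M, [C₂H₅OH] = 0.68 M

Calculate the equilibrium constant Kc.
K_c = 0.3972

Kc = ([CH₃COOH] × [C₂H₅OH]) / ([CH₃COOC₂H₅] × [H₂O])
   = ((1.01)·(0.68)) / ((0.95)·(1.82))
   = 0.6868 / 1.729 = 0.3972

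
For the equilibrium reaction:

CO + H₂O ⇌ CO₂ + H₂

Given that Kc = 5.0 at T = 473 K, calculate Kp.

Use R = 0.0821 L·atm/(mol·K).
K_p = 5.0000

Δn = (moles gaseous products) − (moles gaseous reactants) = 0
T = 473 K; RT = 0.0821 × 473 = 38.8333
Kp = Kc·(RT)^Δn = 5.0 × (38.8333)^0 = 5.0 × 1 = 5.0000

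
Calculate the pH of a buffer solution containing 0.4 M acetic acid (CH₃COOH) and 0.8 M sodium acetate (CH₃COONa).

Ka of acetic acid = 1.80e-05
pH = 5.05

pKa = -log(1.80e-05) = 4.74. pH = pKa + log([A⁻]/[HA]) = 4.74 + log(0.8/0.4)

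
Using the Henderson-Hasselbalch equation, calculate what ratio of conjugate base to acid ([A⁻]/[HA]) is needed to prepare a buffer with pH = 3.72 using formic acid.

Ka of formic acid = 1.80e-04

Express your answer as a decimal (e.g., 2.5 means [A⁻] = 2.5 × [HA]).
[A⁻]/[HA] = 0.945

pKa = −log(1.80e-04) = 3.7447. pH = pKa + log([A⁻]/[HA]). 3.72 = 3.7447 + log(ratio). log(ratio) = 3.72 − 3.7447 = -0.0247. ratio = 10^(-0.0247) = 0.945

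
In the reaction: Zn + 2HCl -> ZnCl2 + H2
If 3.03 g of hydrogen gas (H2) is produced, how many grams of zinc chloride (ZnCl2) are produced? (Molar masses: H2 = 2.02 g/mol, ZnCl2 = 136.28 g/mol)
Moles of H2 = 3.03 g ÷ 2.02 g/mol = 1.5 mol
Mole ratio: 1 mol ZnCl2 / 1 mol H2
Moles of ZnCl2 = 1.5 × (1/1) = 1.5 mol
Mass of ZnCl2 = 1.5 mol × 136.28 g/mol = 204.4 g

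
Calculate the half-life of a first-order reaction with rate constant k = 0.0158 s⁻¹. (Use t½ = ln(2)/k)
43.87 s

t½ = ln(2)/k = 0.6931/0.0158 = 43.87 s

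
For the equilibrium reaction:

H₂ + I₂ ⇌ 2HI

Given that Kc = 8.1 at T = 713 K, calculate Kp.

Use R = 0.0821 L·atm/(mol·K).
K_p = 8.1000

Δn = (moles gaseous products) − (moles gaseous reactants) = 0
T = 713 K; RT = 0.0821 × 713 = 58.5373
Kp = Kc·(RT)^Δn = 8.1 × (58.5373)^0 = 8.1 × 1 = 8.1000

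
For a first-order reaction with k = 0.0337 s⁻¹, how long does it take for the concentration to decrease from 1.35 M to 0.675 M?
20.57 s

From ln[A] = ln[A]₀ - k·t: t = ln([A]₀/[A])/k = ln(1.35/0.675)/0.0337 = ln(2.0000)/0.0337 = 0.6931/0.0337 = 20.57 s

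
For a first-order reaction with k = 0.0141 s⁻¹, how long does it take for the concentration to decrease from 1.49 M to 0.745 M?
49.16 s

From ln[A] = ln[A]₀ - k·t: t = ln([A]₀/[A])/k = ln(1.49/0.745)/0.0141 = ln(2.0000)/0.0141 = 0.6931/0.0141 = 49.16 s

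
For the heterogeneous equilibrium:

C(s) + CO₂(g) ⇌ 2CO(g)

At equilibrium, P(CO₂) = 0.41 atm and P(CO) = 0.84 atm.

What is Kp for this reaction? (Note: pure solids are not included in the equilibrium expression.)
K_p = 1.721

Solid C is excluded.
Kp = P(CO)²/P(CO₂) = (0.84)²/0.41 = 0.7056/0.41 = 1.721.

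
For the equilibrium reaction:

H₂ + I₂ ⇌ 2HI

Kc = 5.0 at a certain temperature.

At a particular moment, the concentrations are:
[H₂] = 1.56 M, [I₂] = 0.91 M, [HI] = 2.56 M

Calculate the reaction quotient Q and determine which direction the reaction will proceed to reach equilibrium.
Q = 4.617, Q < K, reaction proceeds forward (toward products)

Q = ([HI]^2) / ([H₂] × [I₂])
  = ((2.56)^2) / ((1.56)·(0.91)) = 6.5536/1.4196 = 4.617
Since Q = 4.617 < Kc = 5.0, the reaction proceeds forward (toward products) to reach equilibrium.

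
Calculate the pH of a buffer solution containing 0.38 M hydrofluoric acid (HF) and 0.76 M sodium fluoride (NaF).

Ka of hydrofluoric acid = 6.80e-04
pH = 3.47

pKa = -log(6.80e-04) = 3.17. pH = pKa + log([A⁻]/[HA]) = 3.17 + log(0.76/0.38)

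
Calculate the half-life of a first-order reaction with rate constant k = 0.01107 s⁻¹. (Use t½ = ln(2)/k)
62.61 s

t½ = ln(2)/k = 0.6931/0.01107 = 62.61 s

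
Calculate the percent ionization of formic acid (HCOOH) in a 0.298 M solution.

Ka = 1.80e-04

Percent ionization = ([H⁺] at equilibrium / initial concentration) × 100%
Percent ionization = 2.43%

Let x = [H⁺]. Ka = x²/(C - x) ⇒ x² + (1.80e-04)x - (1.80e-04)(0.298) = 0. x = 7.2345e-03. Percent = (7.2345e-03/0.298) × 100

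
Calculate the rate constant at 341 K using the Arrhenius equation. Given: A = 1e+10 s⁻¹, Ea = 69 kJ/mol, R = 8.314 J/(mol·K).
2.69e-01 s⁻¹

k = A·exp(-Ea/(R·T)) = 1e+10·exp(-69000/(8.314·341)) = 1e+10·exp(-24.3380) = 1e+10·2.6924e-11 = 2.69e-01 s⁻¹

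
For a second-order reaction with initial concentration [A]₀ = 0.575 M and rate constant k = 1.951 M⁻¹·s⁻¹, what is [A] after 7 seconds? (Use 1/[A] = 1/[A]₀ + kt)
0.0650 M

1/[A] = 1/[A]₀ + k·t = 1/0.575 + (1.951)·(7) = 1.7391 + 13.6570 = 15.3961
[A] = 1/15.3961 = 0.0650 M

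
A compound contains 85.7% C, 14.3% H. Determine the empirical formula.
Moles of C = 85.7 g / 12.01 g/mol = 7.136 mol
Moles of H = 14.3 g / 1.008 g/mol = 14.187 mol

Smallest moles = 7.136
Divide all by smallest:
C: 7.136 / 7.136 = 1.00
H: 14.187 / 7.136 = 1.99

Empirical formula: CH2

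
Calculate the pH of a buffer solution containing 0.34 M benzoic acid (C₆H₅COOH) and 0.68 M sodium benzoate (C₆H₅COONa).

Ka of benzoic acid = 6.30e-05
pH = 4.50

pKa = -log(6.30e-05) = 4.20. pH = pKa + log([A⁻]/[HA]) = 4.20 + log(0.68/0.34)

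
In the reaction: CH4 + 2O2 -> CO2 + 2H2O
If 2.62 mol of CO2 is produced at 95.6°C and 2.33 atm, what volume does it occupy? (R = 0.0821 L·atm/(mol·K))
T = 95.6°C + 273.15 = 368.75 K
V = nRT/P = (2.62 × 0.0821 × 368.75) / 2.33
V = 34.04 L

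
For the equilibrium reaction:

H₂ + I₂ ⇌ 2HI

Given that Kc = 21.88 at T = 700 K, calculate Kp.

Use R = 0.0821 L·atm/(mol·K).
K_p = 21.8800

Δn = (moles gaseous products) − (moles gaseous reactants) = 0
T = 700 K; RT = 0.0821 × 700 = 57.47
Kp = Kc·(RT)^Δn = 21.88 × (57.47)^0 = 21.88 × 1 = 21.8800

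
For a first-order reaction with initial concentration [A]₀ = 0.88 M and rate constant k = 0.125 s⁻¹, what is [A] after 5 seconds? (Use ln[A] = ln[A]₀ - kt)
0.4710 M

ln[A] = ln[A]₀ - k·t = ln(0.88) - (0.125)·(5) = -0.1278 - 0.6250 = -0.7528
[A] = e^(-0.7528) = 0.4710 M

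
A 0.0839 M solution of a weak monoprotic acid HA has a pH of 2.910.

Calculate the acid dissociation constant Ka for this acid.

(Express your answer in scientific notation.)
K_a = 1.83e-05

[H⁺] = 10^(−pH) = 10^(−2.910) = 1.230e-03 M. For HA ⇌ H⁺ + A⁻, Ka = x²/(C − x) = (1.230e-03)²/(0.0839 − 1.230e-03) = 1.83e-05.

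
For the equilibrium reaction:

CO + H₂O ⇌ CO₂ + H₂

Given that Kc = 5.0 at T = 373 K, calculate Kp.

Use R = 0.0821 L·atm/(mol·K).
K_p = 5.0000

Δn = (moles gaseous products) − (moles gaseous reactants) = 0
T = 373 K; RT = 0.0821 × 373 = 30.6233
Kp = Kc·(RT)^Δn = 5.0 × (30.6233)^0 = 5.0 × 1 = 5.0000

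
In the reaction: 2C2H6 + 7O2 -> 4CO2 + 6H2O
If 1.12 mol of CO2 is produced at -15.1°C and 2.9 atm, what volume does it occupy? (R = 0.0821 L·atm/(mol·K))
T = -15.1°C + 273.15 = 258.05 K
V = nRT/P = (1.12 × 0.0821 × 258.05) / 2.9
V = 8.18 L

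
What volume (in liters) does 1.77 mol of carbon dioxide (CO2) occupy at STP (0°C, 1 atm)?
At STP, 1 mol of gas occupies 22.4 L
Volume = 1.77 mol × 22.4 L/mol = 39.65 L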